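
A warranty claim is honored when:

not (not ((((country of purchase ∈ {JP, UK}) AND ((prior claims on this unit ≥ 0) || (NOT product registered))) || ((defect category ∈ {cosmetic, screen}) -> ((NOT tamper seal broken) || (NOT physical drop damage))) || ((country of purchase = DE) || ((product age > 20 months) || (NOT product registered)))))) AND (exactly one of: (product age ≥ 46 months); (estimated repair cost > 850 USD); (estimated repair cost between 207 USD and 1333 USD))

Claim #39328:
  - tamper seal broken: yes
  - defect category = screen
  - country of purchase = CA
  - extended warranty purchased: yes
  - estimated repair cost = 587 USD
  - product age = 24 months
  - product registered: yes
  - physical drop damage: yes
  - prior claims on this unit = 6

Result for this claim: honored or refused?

Atomic conditions:
  country of purchase ∈ {JP, UK}: CA is not in the set → false
  prior claims on this unit ≥ 0: 6 ≥ 0 is true
  NOT product registered: yes → false
  defect category ∈ {cosmetic, screen}: screen is in the set → true
  NOT tamper seal broken: yes → false
  NOT physical drop damage: yes → false
  country of purchase = DE: CA == DE is false
  product age > 20 months: 24 > 20 is true
  product age ≥ 46 months: 24 ≥ 46 is false
  estimated repair cost > 850 USD: 587 > 850 is false
  estimated repair cost between 207 USD and 1333 USD: 587 in [207, 1333] is true
Combine:
[1.1.1.1.2] true OR false = true
[1.1.1.1] false AND true = false
[1.1.1.2.2] false OR false = false
[1.1.1.2] true → false = false
[1.1.1.3.2] true OR false = true
[1.1.1.3] false OR true = true
[1.1.1] false OR false OR true = true
[1.1] NOT true = false
[1] NOT false = true
[2] exactly-one(false, false, true) = true
[root] true AND true = true
Overall: true → honored

Honored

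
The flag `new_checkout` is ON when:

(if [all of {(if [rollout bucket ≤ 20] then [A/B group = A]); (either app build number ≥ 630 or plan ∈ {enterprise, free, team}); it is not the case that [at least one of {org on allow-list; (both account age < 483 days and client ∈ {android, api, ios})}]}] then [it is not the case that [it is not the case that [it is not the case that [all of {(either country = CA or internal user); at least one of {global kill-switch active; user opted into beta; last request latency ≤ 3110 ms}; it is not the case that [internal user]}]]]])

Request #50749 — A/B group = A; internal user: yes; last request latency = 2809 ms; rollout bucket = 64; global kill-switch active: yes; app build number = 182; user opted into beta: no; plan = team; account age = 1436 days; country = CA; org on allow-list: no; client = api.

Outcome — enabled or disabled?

Atomic conditions:
  rollout bucket ≤ 20: 64 ≤ 20 is false
  A/B group = A: A == A is true
  app build number ≥ 630: 182 ≥ 630 is false
  plan ∈ {enterprise, free, team}: team is in the set → true
  org on allow-list: no → false
  account age < 483 days: 1436 < 483 is false
  client ∈ {android, api, ios}: api is in the set → true
  country = CA: CA == CA is true
  internal user: yes → true
  global kill-switch active: yes → true
  user opted into beta: no → false
  last request latency ≤ 3110 ms: 2809 ≤ 3110 is true
Combine:
[1.1] false → true (antecedent false ⇒ implication holds) = true
[1.2] false OR true = true
[1.3.1.2] false AND true = false
[1.3.1] false OR false = false
[1.3] NOT false = true
[1] true AND true AND true = true
[2.1.1.1.1] true OR true = true
[2.1.1.1.2] true OR false OR true = true
[2.1.1.1.3] NOT true = false
[2.1.1.1] true AND true AND false = false
[2.1.1] NOT false = true
[2.1] NOT true = false
[2] NOT false = true
[root] true → true = true
Overall: true → enabled

Enabled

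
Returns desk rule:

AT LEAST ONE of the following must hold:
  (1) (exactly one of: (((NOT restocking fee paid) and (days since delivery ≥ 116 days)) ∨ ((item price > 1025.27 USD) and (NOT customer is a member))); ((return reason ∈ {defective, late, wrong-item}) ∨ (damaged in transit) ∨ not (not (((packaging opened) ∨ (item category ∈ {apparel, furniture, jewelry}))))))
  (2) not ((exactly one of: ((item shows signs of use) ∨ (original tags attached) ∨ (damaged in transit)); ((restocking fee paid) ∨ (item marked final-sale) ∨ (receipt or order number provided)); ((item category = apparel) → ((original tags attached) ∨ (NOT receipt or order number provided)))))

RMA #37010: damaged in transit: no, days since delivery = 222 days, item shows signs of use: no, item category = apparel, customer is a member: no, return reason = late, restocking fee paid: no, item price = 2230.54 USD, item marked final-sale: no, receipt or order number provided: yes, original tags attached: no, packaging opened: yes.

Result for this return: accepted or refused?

Atomic conditions:
  NOT restocking fee paid: no → true
  days since delivery ≥ 116 days: 222 ≥ 116 is true
  item price > 1025.27 USD: 2230.54 > 1025.27 is true
  NOT customer is a member: no → true
  return reason ∈ {defective, late, wrong-item}: late is in the set → true
  damaged in transit: no → false
  packaging opened: yes → true
  item category ∈ {apparel, furniture, jewelry}: apparel is in the set → true
  item shows signs of use: no → false
  original tags attached: no → false
  restocking fee paid: no → false
  item marked final-sale: no → false
  receipt or order number provided: yes → true
  item category = apparel: apparel == apparel is true
  NOT receipt or order number provided: yes → false
Combine:
[1.1.1] true AND true = true
[1.1.2] true AND true = true
[1.1] true OR true = true
[1.2.3.1.1] true OR true = true
[1.2.3.1] NOT true = false
[1.2.3] NOT false = true
[1.2] true OR false OR true = true
[1] exactly-one(true, true) = false
[2.1.1] false OR false OR false = false
[2.1.2] false OR false OR true = true
[2.1.3.2] false OR false = false
[2.1.3] true → false = false
[2.1] exactly-one(false, true, false) = true
[2] NOT true = false
[root] false OR false = false
Overall: false → refused

Refused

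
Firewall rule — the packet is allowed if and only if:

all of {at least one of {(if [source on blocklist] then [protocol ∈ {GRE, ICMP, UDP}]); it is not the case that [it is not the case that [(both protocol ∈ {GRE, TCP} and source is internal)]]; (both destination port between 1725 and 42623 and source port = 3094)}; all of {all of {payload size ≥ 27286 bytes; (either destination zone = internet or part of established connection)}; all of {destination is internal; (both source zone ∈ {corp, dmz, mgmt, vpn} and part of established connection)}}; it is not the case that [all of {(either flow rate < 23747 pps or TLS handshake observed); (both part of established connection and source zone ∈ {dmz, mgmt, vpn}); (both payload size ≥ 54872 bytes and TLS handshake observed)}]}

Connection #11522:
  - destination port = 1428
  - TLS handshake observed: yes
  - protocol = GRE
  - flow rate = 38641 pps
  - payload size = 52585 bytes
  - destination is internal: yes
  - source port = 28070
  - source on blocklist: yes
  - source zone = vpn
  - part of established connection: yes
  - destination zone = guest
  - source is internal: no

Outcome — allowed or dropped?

Atomic conditions:
  source on blocklist: yes → true
  protocol ∈ {GRE, ICMP, UDP}: GRE is in the set → true
  protocol ∈ {GRE, TCP}: GRE is in the set → true
  source is internal: no → false
  destination port between 1725 and 42623: 1428 in [1725, 42623] is false
  source port = 3094: 28070 == 3094 is false
  payload size ≥ 27286 bytes: 52585 ≥ 27286 is true
  destination zone = internet: guest == internet is false
  part of established connection: yes → true
  destination is internal: yes → true
  source zone ∈ {corp, dmz, mgmt, vpn}: vpn is in the set → true
  flow rate < 23747 pps: 38641 < 23747 is false
  TLS handshake observed: yes → true
  source zone ∈ {dmz, mgmt, vpn}: vpn is in the set → true
  payload size ≥ 54872 bytes: 52585 ≥ 54872 is false
Combine:
[1.1] true → true = true
[1.2.1.1] true AND false = false
[1.2.1] NOT false = true
[1.2] NOT true = false
[1.3] false AND false = false
[1] true OR false OR false = true
[2.1.2] false OR true = true
[2.1] true AND true = true
[2.2.2] true AND true = true
[2.2] true AND true = true
[2] true AND true = true
[3.1.1] false OR true = true
[3.1.2] true AND true = true
[3.1.3] false AND true = false
[3.1] true AND true AND false = false
[3] NOT false = true
[root] true AND true AND true = true
Overall: true → allowed

Allowed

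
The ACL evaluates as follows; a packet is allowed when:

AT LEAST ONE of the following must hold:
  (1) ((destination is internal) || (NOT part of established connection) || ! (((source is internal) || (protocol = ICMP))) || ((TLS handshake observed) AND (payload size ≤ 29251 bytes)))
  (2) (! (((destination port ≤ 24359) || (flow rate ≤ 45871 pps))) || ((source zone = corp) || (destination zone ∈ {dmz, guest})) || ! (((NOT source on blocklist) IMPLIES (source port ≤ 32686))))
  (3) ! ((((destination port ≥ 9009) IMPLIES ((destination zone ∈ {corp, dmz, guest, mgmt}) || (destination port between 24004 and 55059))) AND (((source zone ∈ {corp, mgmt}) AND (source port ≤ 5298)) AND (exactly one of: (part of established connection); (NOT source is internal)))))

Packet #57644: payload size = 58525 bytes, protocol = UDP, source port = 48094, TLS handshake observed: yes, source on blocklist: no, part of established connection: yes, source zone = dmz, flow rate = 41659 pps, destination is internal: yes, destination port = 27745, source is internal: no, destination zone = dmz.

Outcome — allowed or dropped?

Allowed

Atomic conditions:
  destination is internal: yes → true
  NOT part of established connection: yes → false
  source is internal: no → false
  protocol = ICMP: UDP == ICMP is false
  TLS handshake observed: yes → true
  payload size ≤ 29251 bytes: 58525 ≤ 29251 is false
  destination port ≤ 24359: 27745 ≤ 24359 is false
  flow rate ≤ 45871 pps: 41659 ≤ 45871 is true
  source zone = corp: dmz == corp is false
  destination zone ∈ {dmz, guest}: dmz is in the set → true
  NOT source on blocklist: no → true
  source port ≤ 32686: 48094 ≤ 32686 is false
  destination port ≥ 9009: 27745 ≥ 9009 is true
  destination zone ∈ {corp, dmz, guest, mgmt}: dmz is in the set → true
  destination port between 24004 and 55059: 27745 in [24004, 55059] is true
  source zone ∈ {corp, mgmt}: dmz is not in the set → false
  source port ≤ 5298: 48094 ≤ 5298 is false
  part of established connection: yes → true
  NOT source is internal: no → true
Combine:
[1.3.1] false OR false = false
[1.3] NOT false = true
[1.4] true AND false = false
[1] true OR false OR true OR false = true
[2.1.1] false OR true = true
[2.1] NOT true = false
[2.2] false OR true = true
[2.3.1] true → false = false
[2.3] NOT false = true
[2] false OR true OR true = true
[3.1.1.2] true OR true = true
[3.1.1] true → true = true
[3.1.2.1] false AND false = false
[3.1.2.2] exactly-one(true, true) = false
[3.1.2] false AND false = false
[3.1] true AND false = false
[3] NOT false = true
[root] true OR true OR true = true
Overall: true → allowed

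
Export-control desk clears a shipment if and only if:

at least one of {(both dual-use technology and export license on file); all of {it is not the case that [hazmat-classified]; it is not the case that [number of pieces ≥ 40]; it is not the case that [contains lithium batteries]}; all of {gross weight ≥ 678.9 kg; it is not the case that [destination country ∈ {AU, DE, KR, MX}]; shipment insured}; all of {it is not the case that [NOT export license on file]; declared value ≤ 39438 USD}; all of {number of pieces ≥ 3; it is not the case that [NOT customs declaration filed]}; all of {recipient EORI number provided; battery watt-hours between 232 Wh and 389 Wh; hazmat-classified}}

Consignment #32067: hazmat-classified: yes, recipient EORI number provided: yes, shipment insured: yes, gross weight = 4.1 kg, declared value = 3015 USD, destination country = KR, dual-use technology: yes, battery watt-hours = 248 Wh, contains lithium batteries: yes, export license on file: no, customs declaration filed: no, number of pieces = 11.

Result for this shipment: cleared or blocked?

Atomic conditions:
  dual-use technology: yes → true
  export license on file: no → false
  hazmat-classified: yes → true
  number of pieces ≥ 40: 11 ≥ 40 is false
  contains lithium batteries: yes → true
  gross weight ≥ 678.9 kg: 4.1 ≥ 678.9 is false
  destination country ∈ {AU, DE, KR, MX}: KR is in the set → true
  shipment insured: yes → true
  NOT export license on file: no → true
  declared value ≤ 39438 USD: 3015 ≤ 39438 is true
  number of pieces ≥ 3: 11 ≥ 3 is true
  NOT customs declaration filed: no → true
  recipient EORI number provided: yes → true
  battery watt-hours between 232 Wh and 389 Wh: 248 in [232, 389] is true
Combine:
[1] true AND false = false
[2.1] NOT true = false
[2.2] NOT false = true
[2.3] NOT true = false
[2] false AND true AND false = false
[3.2] NOT true = false
[3] false AND false AND true = false
[4.1] NOT true = false
[4] false AND true = false
[5.2] NOT true = false
[5] true AND false = false
[6] true AND true AND true = true
[root] false OR false OR false OR false OR false OR true = true
Overall: true → cleared

Cleared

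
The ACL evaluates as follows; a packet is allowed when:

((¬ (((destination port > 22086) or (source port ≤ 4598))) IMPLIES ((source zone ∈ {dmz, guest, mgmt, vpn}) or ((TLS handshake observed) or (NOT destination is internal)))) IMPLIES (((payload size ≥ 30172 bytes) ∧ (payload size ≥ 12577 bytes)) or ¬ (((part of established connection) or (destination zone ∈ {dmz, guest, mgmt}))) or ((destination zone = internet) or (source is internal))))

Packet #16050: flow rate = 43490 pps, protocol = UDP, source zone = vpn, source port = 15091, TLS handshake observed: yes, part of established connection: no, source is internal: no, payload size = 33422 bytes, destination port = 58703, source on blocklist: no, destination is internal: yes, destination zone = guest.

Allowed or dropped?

Atomic conditions:
  destination port > 22086: 58703 > 22086 is true
  source port ≤ 4598: 15091 ≤ 4598 is false
  source zone ∈ {dmz, guest, mgmt, vpn}: vpn is in the set → true
  TLS handshake observed: yes → true
  NOT destination is internal: yes → false
  payload size ≥ 30172 bytes: 33422 ≥ 30172 is true
  payload size ≥ 12577 bytes: 33422 ≥ 12577 is true
  part of established connection: no → false
  destination zone ∈ {dmz, guest, mgmt}: guest is in the set → true
  destination zone = internet: guest == internet is false
  source is internal: no → false
Combine:
[1.1.1] true OR false = true
[1.1] NOT true = false
[1.2.2] true OR false = true
[1.2] true OR true = true
[1] false → true (antecedent false ⇒ implication holds) = true
[2.1] true AND true = true
[2.2.1] false OR true = true
[2.2] NOT true = false
[2.3] false OR false = false
[2] true OR false OR false = true
[root] true → true = true
Overall: true → allowed

Allowed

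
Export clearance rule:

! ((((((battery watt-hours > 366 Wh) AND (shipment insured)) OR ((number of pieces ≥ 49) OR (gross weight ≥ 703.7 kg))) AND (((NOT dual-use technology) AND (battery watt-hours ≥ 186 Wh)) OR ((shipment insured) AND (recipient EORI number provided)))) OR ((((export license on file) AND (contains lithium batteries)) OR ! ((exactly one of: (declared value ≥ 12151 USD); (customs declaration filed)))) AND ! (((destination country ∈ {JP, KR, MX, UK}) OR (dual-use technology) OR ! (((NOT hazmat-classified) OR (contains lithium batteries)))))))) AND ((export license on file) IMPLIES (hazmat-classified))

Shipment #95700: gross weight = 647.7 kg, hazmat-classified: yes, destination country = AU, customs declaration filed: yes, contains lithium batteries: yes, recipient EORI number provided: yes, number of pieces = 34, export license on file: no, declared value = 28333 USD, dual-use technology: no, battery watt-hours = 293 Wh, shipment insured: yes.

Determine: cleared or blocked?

Blocked

Atomic conditions:
  battery watt-hours > 366 Wh: 293 > 366 is false
  shipment insured: yes → true
  number of pieces ≥ 49: 34 ≥ 49 is false
  gross weight ≥ 703.7 kg: 647.7 ≥ 703.7 is false
  NOT dual-use technology: no → true
  battery watt-hours ≥ 186 Wh: 293 ≥ 186 is true
  recipient EORI number provided: yes → true
  export license on file: no → false
  contains lithium batteries: yes → true
  declared value ≥ 12151 USD: 28333 ≥ 12151 is true
  customs declaration filed: yes → true
  destination country ∈ {JP, KR, MX, UK}: AU is not in the set → false
  dual-use technology: no → false
  NOT hazmat-classified: yes → false
  hazmat-classified: yes → true
Combine:
[1.1.1.1.1] false AND true = false
[1.1.1.1.2] false OR false = false
[1.1.1.1] false OR false = false
[1.1.1.2.1] true AND true = true
[1.1.1.2.2] true AND true = true
[1.1.1.2] true OR true = true
[1.1.1] false AND true = false
[1.1.2.1.1] false AND true = false
[1.1.2.1.2.1] exactly-one(true, true) = false
[1.1.2.1.2] NOT false = true
[1.1.2.1] false OR true = true
[1.1.2.2.1.3.1] false OR true = true
[1.1.2.2.1.3] NOT true = false
[1.1.2.2.1] false OR false OR false = false
[1.1.2.2] NOT false = true
[1.1.2] true AND true = true
[1.1] false OR true = true
[1] NOT true = false
[2] false → true (antecedent false ⇒ implication holds) = true
[root] false AND true = false
Overall: false → blocked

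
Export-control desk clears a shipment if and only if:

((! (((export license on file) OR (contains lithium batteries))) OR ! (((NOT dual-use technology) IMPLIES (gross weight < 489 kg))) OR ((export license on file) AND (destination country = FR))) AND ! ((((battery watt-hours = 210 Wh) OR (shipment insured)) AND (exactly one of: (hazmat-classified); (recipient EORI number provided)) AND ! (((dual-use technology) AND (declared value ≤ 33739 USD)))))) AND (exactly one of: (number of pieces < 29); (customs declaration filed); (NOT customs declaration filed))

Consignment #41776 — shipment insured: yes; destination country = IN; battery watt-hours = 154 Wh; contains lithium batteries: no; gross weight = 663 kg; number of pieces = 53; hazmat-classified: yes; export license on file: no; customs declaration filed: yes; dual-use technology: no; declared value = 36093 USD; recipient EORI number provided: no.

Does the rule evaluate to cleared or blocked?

Atomic conditions:
  export license on file: no → false
  contains lithium batteries: no → false
  NOT dual-use technology: no → true
  gross weight < 489 kg: 663 < 489 is false
  destination country = FR: IN == FR is false
  battery watt-hours = 210 Wh: 154 == 210 is false
  shipment insured: yes → true
  hazmat-classified: yes → true
  recipient EORI number provided: no → false
  dual-use technology: no → false
  declared value ≤ 33739 USD: 36093 ≤ 33739 is false
  number of pieces < 29: 53 < 29 is false
  customs declaration filed: yes → true
  NOT customs declaration filed: yes → false
Combine:
[1.1.1.1] false OR false = false
[1.1.1] NOT false = true
[1.1.2.1] true → false = false
[1.1.2] NOT false = true
[1.1.3] false AND false = false
[1.1] true OR true OR false = true
[1.2.1.1] false OR true = true
[1.2.1.2] exactly-one(true, false) = true
[1.2.1.3.1] false AND false = false
[1.2.1.3] NOT false = true
[1.2.1] true AND true AND true = true
[1.2] NOT true = false
[1] true AND false = false
[2] exactly-one(false, true, false) = true
[root] false AND true = false
Overall: false → blocked

Blocked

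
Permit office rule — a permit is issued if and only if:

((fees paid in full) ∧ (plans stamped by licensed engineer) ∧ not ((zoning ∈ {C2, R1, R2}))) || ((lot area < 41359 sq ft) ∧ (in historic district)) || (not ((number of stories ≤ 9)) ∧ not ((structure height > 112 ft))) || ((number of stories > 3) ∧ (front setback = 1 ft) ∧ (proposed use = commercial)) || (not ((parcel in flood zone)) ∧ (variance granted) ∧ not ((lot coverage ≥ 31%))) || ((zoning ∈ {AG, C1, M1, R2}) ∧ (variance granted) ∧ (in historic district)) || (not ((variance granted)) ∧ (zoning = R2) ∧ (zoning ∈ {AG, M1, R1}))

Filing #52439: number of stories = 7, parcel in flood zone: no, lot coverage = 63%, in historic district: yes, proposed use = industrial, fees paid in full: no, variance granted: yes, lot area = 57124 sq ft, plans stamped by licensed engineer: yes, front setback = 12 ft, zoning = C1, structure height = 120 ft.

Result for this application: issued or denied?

Issued

Atomic conditions:
  fees paid in full: no → false
  plans stamped by licensed engineer: yes → true
  zoning ∈ {C2, R1, R2}: C1 is not in the set → false
  lot area < 41359 sq ft: 57124 < 41359 is false
  in historic district: yes → true
  number of stories ≤ 9: 7 ≤ 9 is true
  structure height > 112 ft: 120 > 112 is true
  number of stories > 3: 7 > 3 is true
  front setback = 1 ft: 12 == 1 is false
  proposed use = commercial: industrial == commercial is false
  parcel in flood zone: no → false
  variance granted: yes → true
  lot coverage ≥ 31%: 63 ≥ 31 is true
  zoning ∈ {AG, C1, M1, R2}: C1 is in the set → true
  zoning = R2: C1 == R2 is false
  zoning ∈ {AG, M1, R1}: C1 is not in the set → false
Combine:
[1.3] NOT false = true
[1] false AND true AND true = false
[2] false AND true = false
[3.1] NOT true = false
[3.2] NOT true = false
[3] false AND false = false
[4] true AND false AND false = false
[5.1] NOT false = true
[5.3] NOT true = false
[5] true AND true AND false = false
[6] true AND true AND true = true
[7.1] NOT true = false
[7] false AND false AND false = false
[root] false OR false OR false OR false OR false OR true OR false = true
Overall: true → issued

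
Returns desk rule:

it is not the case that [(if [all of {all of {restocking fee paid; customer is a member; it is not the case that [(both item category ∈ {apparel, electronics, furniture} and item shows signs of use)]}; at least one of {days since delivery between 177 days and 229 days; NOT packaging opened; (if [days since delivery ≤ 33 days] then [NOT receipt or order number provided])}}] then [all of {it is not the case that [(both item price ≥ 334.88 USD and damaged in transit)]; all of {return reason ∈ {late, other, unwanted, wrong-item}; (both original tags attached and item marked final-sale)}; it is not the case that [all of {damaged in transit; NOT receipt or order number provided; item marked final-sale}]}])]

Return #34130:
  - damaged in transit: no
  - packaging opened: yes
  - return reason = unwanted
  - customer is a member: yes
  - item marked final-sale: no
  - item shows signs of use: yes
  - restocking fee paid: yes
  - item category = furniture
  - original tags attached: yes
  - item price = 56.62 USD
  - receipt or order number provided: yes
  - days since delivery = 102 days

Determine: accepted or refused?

Refused

Atomic conditions:
  restocking fee paid: yes → true
  customer is a member: yes → true
  item category ∈ {apparel, electronics, furniture}: furniture is in the set → true
  item shows signs of use: yes → true
  days since delivery between 177 days and 229 days: 102 in [177, 229] is false
  NOT packaging opened: yes → false
  days since delivery ≤ 33 days: 102 ≤ 33 is false
  NOT receipt or order number provided: yes → false
  item price ≥ 334.88 USD: 56.62 ≥ 334.88 is false
  damaged in transit: no → false
  return reason ∈ {late, other, unwanted, wrong-item}: unwanted is in the set → true
  original tags attached: yes → true
  item marked final-sale: no → false
Combine:
[1.1.1.3.1] true AND true = true
[1.1.1.3] NOT true = false
[1.1.1] true AND true AND false = false
[1.1.2.3] false → false (antecedent false ⇒ implication holds) = true
[1.1.2] false OR false OR true = true
[1.1] false AND true = false
[1.2.1.1] false AND false = false
[1.2.1] NOT false = true
[1.2.2.2] true AND false = false
[1.2.2] true AND false = false
[1.2.3.1] false AND false AND false = false
[1.2.3] NOT false = true
[1.2] true AND false AND true = false
[1] false → false (antecedent false ⇒ implication holds) = true
[root] NOT true = false
Overall: false → refused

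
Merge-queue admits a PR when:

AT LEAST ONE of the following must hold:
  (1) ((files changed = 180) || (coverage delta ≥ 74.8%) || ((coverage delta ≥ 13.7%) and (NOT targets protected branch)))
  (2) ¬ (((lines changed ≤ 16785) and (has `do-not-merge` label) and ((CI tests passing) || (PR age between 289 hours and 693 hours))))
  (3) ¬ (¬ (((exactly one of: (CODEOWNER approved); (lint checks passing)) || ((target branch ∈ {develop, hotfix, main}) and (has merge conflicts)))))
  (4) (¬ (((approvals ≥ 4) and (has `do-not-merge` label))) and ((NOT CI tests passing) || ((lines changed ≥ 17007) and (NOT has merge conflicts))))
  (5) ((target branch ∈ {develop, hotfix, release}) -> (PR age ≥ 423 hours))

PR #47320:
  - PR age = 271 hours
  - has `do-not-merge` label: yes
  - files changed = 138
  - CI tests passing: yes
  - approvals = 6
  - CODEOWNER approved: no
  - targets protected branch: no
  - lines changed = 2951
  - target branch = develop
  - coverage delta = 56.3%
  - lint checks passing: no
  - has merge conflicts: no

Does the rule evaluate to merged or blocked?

Atomic conditions:
  files changed = 180: 138 == 180 is false
  coverage delta ≥ 74.8%: 56.3 ≥ 74.8 is false
  coverage delta ≥ 13.7%: 56.3 ≥ 13.7 is true
  NOT targets protected branch: no → true
  lines changed ≤ 16785: 2951 ≤ 16785 is true
  has `do-not-merge` label: yes → true
  CI tests passing: yes → true
  PR age between 289 hours and 693 hours: 271 in [289, 693] is false
  CODEOWNER approved: no → false
  lint checks passing: no → false
  target branch ∈ {develop, hotfix, main}: develop is in the set → true
  has merge conflicts: no → false
  approvals ≥ 4: 6 ≥ 4 is true
  NOT CI tests passing: yes → false
  lines changed ≥ 17007: 2951 ≥ 17007 is false
  NOT has merge conflicts: no → true
  target branch ∈ {develop, hotfix, release}: develop is in the set → true
  PR age ≥ 423 hours: 271 ≥ 423 is false
Combine:
[1.3] true AND true = true
[1] false OR false OR true = true
[2.1.3] true OR false = true
[2.1] true AND true AND true = true
[2] NOT true = false
[3.1.1.1] exactly-one(false, false) = false
[3.1.1.2] true AND false = false
[3.1.1] false OR false = false
[3.1] NOT false = true
[3] NOT true = false
[4.1.1] true AND true = true
[4.1] NOT true = false
[4.2.2] false AND true = false
[4.2] false OR false = false
[4] false AND false = false
[5] true → false = false
[root] true OR false OR false OR false OR false = true
Overall: true → merged

Merged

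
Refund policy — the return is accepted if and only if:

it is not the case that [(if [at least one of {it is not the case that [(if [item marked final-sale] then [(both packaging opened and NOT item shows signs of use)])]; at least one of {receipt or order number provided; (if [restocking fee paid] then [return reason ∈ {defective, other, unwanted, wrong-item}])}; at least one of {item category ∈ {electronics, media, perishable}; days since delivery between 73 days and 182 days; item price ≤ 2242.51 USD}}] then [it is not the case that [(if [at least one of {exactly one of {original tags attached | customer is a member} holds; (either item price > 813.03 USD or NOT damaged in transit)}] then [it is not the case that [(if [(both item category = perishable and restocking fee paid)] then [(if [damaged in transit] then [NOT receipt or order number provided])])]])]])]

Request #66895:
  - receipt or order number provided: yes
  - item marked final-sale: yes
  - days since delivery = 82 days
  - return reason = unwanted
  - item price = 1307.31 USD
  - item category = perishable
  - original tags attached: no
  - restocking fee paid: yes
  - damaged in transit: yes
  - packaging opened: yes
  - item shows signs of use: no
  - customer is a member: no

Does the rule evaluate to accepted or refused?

Accepted

Atomic conditions:
  item marked final-sale: yes → true
  packaging opened: yes → true
  NOT item shows signs of use: no → true
  receipt or order number provided: yes → true
  restocking fee paid: yes → true
  return reason ∈ {defective, other, unwanted, wrong-item}: unwanted is in the set → true
  item category ∈ {electronics, media, perishable}: perishable is in the set → true
  days since delivery between 73 days and 182 days: 82 in [73, 182] is true
  item price ≤ 2242.51 USD: 1307.31 ≤ 2242.51 is true
  original tags attached: no → false
  customer is a member: no → false
  item price > 813.03 USD: 1307.31 > 813.03 is true
  NOT damaged in transit: yes → false
  item category = perishable: perishable == perishable is true
  damaged in transit: yes → true
  NOT receipt or order number provided: yes → false
Combine:
[1.1.1.1.2] true AND true = true
[1.1.1.1] true → true = true
[1.1.1] NOT true = false
[1.1.2.2] true → true = true
[1.1.2] true OR true = true
[1.1.3] true OR true OR true = true
[1.1] false OR true OR true = true
[1.2.1.1.1] exactly-one(false, false) = false
[1.2.1.1.2] true OR false = true
[1.2.1.1] false OR true = true
[1.2.1.2.1.1] true AND true = true
[1.2.1.2.1.2] true → false = false
[1.2.1.2.1] true → false = false
[1.2.1.2] NOT false = true
[1.2.1] true → true = true
[1.2] NOT true = false
[1] true → false = false
[root] NOT false = true
Overall: true → accepted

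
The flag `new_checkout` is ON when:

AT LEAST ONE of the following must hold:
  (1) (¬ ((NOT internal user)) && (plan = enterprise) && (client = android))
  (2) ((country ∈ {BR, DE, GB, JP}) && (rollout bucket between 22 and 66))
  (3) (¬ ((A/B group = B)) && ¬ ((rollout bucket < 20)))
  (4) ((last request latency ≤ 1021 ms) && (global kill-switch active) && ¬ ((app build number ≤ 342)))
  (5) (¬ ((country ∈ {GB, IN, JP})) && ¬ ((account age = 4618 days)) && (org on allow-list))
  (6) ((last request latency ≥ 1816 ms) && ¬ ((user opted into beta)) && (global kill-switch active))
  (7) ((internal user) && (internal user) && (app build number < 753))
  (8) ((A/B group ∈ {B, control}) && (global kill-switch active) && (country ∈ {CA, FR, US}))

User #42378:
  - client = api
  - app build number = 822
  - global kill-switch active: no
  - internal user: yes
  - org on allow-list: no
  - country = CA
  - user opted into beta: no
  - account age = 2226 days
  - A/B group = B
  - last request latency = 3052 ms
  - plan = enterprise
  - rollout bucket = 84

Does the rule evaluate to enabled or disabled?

Atomic conditions:
  NOT internal user: yes → false
  plan = enterprise: enterprise == enterprise is true
  client = android: api == android is false
  country ∈ {BR, DE, GB, JP}: CA is not in the set → false
  rollout bucket between 22 and 66: 84 in [22, 66] is false
  A/B group = B: B == B is true
  rollout bucket < 20: 84 < 20 is false
  last request latency ≤ 1021 ms: 3052 ≤ 1021 is false
  global kill-switch active: no → false
  app build number ≤ 342: 822 ≤ 342 is false
  country ∈ {GB, IN, JP}: CA is not in the set → false
  account age = 4618 days: 2226 == 4618 is false
  org on allow-list: no → false
  last request latency ≥ 1816 ms: 3052 ≥ 1816 is true
  user opted into beta: no → false
  internal user: yes → true
  app build number < 753: 822 < 753 is false
  A/B group ∈ {B, control}: B is in the set → true
  country ∈ {CA, FR, US}: CA is in the set → true
Combine:
[1.1] NOT false = true
[1] true AND true AND false = false
[2] false AND false = false
[3.1] NOT true = false
[3.2] NOT false = true
[3] false AND true = false
[4.3] NOT false = true
[4] false AND false AND true = false
[5.1] NOT false = true
[5.2] NOT false = true
[5] true AND true AND false = false
[6.2] NOT false = true
[6] true AND true AND false = false
[7] true AND true AND false = false
[8] true AND false AND true = false
[root] false OR false OR false OR false OR false OR false OR false OR false = false
Overall: false → disabled

Disabled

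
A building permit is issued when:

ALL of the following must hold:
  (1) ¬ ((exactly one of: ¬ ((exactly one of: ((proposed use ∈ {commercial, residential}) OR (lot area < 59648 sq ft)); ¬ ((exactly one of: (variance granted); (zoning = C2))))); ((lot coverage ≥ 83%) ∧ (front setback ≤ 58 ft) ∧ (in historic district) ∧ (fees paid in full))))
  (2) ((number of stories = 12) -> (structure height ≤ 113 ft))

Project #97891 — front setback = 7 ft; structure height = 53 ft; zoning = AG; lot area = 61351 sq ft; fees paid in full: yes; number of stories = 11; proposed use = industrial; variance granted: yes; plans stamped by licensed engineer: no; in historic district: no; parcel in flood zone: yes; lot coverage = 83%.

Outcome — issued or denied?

Denied

Atomic conditions:
  proposed use ∈ {commercial, residential}: industrial is not in the set → false
  lot area < 59648 sq ft: 61351 < 59648 is false
  variance granted: yes → true
  zoning = C2: AG == C2 is false
  lot coverage ≥ 83%: 83 ≥ 83 is true
  front setback ≤ 58 ft: 7 ≤ 58 is true
  in historic district: no → false
  fees paid in full: yes → true
  number of stories = 12: 11 == 12 is false
  structure height ≤ 113 ft: 53 ≤ 113 is true
Combine:
[1.1.1.1.1] false OR false = false
[1.1.1.1.2.1] exactly-one(true, false) = true
[1.1.1.1.2] NOT true = false
[1.1.1.1] exactly-one(false, false) = false
[1.1.1] NOT false = true
[1.1.2] true AND true AND false AND true = false
[1.1] exactly-one(true, false) = true
[1] NOT true = false
[2] false → true (antecedent false ⇒ implication holds) = true
[root] false AND true = false
Overall: false → denied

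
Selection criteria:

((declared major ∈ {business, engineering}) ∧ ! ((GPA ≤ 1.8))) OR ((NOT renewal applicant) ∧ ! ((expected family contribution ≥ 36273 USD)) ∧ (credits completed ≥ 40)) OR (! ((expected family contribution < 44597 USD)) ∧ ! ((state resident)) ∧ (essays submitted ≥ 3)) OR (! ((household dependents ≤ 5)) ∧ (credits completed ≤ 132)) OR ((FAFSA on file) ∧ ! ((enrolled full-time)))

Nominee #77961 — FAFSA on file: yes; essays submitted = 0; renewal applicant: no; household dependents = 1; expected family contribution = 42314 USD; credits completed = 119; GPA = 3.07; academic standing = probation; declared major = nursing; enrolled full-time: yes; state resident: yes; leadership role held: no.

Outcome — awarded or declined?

Declined

Atomic conditions:
  declared major ∈ {business, engineering}: nursing is not in the set → false
  GPA ≤ 1.8: 3.07 ≤ 1.8 is false
  NOT renewal applicant: no → true
  expected family contribution ≥ 36273 USD: 42314 ≥ 36273 is true
  credits completed ≥ 40: 119 ≥ 40 is true
  expected family contribution < 44597 USD: 42314 < 44597 is true
  state resident: yes → true
  essays submitted ≥ 3: 0 ≥ 3 is false
  household dependents ≤ 5: 1 ≤ 5 is true
  credits completed ≤ 132: 119 ≤ 132 is true
  FAFSA on file: yes → true
  enrolled full-time: yes → true
Combine:
[1.2] NOT false = true
[1] false AND true = false
[2.2] NOT true = false
[2] true AND false AND true = false
[3.1] NOT true = false
[3.2] NOT true = false
[3] false AND false AND false = false
[4.1] NOT true = false
[4] false AND true = false
[5.2] NOT true = false
[5] true AND false = false
[root] false OR false OR false OR false OR false = false
Overall: false → declined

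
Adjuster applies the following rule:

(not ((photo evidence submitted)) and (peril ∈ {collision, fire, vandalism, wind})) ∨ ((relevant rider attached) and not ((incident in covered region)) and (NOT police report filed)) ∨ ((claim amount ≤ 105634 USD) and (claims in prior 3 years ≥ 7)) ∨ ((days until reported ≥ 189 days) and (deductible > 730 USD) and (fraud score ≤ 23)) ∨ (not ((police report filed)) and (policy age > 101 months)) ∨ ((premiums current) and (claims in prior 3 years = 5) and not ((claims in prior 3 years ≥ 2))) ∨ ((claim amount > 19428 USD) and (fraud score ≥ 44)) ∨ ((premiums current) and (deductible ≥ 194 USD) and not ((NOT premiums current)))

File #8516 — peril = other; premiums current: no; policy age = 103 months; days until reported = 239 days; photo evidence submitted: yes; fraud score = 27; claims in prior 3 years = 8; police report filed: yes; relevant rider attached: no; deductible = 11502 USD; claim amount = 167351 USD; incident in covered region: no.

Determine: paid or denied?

Denied

Atomic conditions:
  photo evidence submitted: yes → true
  peril ∈ {collision, fire, vandalism, wind}: other is not in the set → false
  relevant rider attached: no → false
  incident in covered region: no → false
  NOT police report filed: yes → false
  claim amount ≤ 105634 USD: 167351 ≤ 105634 is false
  claims in prior 3 years ≥ 7: 8 ≥ 7 is true
  days until reported ≥ 189 days: 239 ≥ 189 is true
  deductible > 730 USD: 11502 > 730 is true
  fraud score ≤ 23: 27 ≤ 23 is false
  police report filed: yes → true
  policy age > 101 months: 103 > 101 is true
  premiums current: no → false
  claims in prior 3 years = 5: 8 == 5 is false
  claims in prior 3 years ≥ 2: 8 ≥ 2 is true
  claim amount > 19428 USD: 167351 > 19428 is true
  fraud score ≥ 44: 27 ≥ 44 is false
  deductible ≥ 194 USD: 11502 ≥ 194 is true
  NOT premiums current: no → true
Combine:
[1.1] NOT true = false
[1] false AND false = false
[2.2] NOT false = true
[2] false AND true AND false = false
[3] false AND true = false
[4] true AND true AND false = false
[5.1] NOT true = false
[5] false AND true = false
[6.3] NOT true = false
[6] false AND false AND false = false
[7] true AND false = false
[8.3] NOT true = false
[8] false AND true AND false = false
[root] false OR false OR false OR false OR false OR false OR false OR false = false
Overall: false → denied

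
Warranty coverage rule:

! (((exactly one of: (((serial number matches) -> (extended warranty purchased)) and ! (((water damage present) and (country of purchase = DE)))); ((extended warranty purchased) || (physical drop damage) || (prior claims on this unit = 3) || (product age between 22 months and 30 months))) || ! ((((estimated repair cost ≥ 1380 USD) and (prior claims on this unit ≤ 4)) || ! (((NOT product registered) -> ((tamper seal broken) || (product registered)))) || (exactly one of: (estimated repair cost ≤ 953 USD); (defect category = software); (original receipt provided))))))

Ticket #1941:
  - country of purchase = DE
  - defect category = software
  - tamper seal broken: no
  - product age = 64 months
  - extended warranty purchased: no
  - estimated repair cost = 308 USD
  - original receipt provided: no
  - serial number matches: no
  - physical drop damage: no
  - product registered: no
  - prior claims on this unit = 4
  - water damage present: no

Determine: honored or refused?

Atomic conditions:
  serial number matches: no → false
  extended warranty purchased: no → false
  water damage present: no → false
  country of purchase = DE: DE == DE is true
  physical drop damage: no → false
  prior claims on this unit = 3: 4 == 3 is false
  product age between 22 months and 30 months: 64 in [22, 30] is false
  estimated repair cost ≥ 1380 USD: 308 ≥ 1380 is false
  prior claims on this unit ≤ 4: 4 ≤ 4 is true
  NOT product registered: no → true
  tamper seal broken: no → false
  product registered: no → false
  estimated repair cost ≤ 953 USD: 308 ≤ 953 is true
  defect category = software: software == software is true
  original receipt provided: no → false
Combine:
[1.1.1.1] false → false (antecedent false ⇒ implication holds) = true
[1.1.1.2.1] false AND true = false
[1.1.1.2] NOT false = true
[1.1.1] true AND true = true
[1.1.2] false OR false OR false OR false = false
[1.1] exactly-one(true, false) = true
[1.2.1.1] false AND true = false
[1.2.1.2.1.2] false OR false = false
[1.2.1.2.1] true → false = false
[1.2.1.2] NOT false = true
[1.2.1.3] exactly-one(true, true, false) = false
[1.2.1] false OR true OR false = true
[1.2] NOT true = false
[1] true OR false = true
[root] NOT true = false
Overall: false → refused

Refused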